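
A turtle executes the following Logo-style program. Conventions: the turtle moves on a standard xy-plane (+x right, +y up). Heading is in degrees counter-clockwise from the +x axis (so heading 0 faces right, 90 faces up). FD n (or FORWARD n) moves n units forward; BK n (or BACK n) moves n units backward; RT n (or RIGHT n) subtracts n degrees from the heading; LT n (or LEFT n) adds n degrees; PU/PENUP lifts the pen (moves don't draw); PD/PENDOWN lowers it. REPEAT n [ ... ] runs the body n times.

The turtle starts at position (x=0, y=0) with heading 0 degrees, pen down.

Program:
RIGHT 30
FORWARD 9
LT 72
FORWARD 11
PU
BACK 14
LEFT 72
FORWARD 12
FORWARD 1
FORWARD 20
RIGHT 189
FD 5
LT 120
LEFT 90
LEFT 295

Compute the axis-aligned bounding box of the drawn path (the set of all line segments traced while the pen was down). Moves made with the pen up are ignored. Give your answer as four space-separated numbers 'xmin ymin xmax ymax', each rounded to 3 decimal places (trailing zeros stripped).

Answer: 0 -4.5 15.969 2.86

Derivation:
Executing turtle program step by step:
Start: pos=(0,0), heading=0, pen down
RT 30: heading 0 -> 330
FD 9: (0,0) -> (7.794,-4.5) [heading=330, draw]
LT 72: heading 330 -> 42
FD 11: (7.794,-4.5) -> (15.969,2.86) [heading=42, draw]
PU: pen up
BK 14: (15.969,2.86) -> (5.565,-6.507) [heading=42, move]
LT 72: heading 42 -> 114
FD 12: (5.565,-6.507) -> (0.684,4.455) [heading=114, move]
FD 1: (0.684,4.455) -> (0.277,5.369) [heading=114, move]
FD 20: (0.277,5.369) -> (-7.858,23.64) [heading=114, move]
RT 189: heading 114 -> 285
FD 5: (-7.858,23.64) -> (-6.563,18.81) [heading=285, move]
LT 120: heading 285 -> 45
LT 90: heading 45 -> 135
LT 295: heading 135 -> 70
Final: pos=(-6.563,18.81), heading=70, 2 segment(s) drawn

Segment endpoints: x in {0, 7.794, 15.969}, y in {-4.5, 0, 2.86}
xmin=0, ymin=-4.5, xmax=15.969, ymax=2.86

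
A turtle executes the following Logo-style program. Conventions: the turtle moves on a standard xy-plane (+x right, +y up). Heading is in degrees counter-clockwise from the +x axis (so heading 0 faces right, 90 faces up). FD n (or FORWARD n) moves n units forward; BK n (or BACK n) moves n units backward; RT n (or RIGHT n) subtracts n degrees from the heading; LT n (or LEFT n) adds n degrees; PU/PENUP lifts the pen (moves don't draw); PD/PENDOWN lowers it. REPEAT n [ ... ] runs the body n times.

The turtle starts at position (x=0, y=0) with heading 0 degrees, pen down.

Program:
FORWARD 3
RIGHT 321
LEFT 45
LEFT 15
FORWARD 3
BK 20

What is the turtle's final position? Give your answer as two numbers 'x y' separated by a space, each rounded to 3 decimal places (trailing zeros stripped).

Executing turtle program step by step:
Start: pos=(0,0), heading=0, pen down
FD 3: (0,0) -> (3,0) [heading=0, draw]
RT 321: heading 0 -> 39
LT 45: heading 39 -> 84
LT 15: heading 84 -> 99
FD 3: (3,0) -> (2.531,2.963) [heading=99, draw]
BK 20: (2.531,2.963) -> (5.659,-16.791) [heading=99, draw]
Final: pos=(5.659,-16.791), heading=99, 3 segment(s) drawn

Answer: 5.659 -16.791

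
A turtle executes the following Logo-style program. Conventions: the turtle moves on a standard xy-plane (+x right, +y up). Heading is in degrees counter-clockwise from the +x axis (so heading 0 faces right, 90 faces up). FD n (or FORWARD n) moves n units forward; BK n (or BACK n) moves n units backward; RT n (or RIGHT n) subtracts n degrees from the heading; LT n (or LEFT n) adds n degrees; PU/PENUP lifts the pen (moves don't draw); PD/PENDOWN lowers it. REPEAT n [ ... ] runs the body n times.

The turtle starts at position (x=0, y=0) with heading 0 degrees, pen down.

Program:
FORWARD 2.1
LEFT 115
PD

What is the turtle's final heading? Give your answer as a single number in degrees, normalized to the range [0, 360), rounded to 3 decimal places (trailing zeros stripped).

Executing turtle program step by step:
Start: pos=(0,0), heading=0, pen down
FD 2.1: (0,0) -> (2.1,0) [heading=0, draw]
LT 115: heading 0 -> 115
PD: pen down
Final: pos=(2.1,0), heading=115, 1 segment(s) drawn

Answer: 115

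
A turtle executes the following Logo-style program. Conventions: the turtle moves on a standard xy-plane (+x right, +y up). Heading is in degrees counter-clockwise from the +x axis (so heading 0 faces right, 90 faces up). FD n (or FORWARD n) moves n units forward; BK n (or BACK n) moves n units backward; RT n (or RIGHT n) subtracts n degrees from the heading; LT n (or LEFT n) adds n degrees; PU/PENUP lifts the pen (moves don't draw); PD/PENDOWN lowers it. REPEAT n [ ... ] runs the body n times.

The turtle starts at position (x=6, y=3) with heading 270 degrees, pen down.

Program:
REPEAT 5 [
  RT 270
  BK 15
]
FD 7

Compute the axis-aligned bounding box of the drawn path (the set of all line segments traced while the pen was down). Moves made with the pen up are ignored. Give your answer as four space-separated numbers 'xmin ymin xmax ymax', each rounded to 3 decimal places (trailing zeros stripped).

Answer: -9 -12 6 3

Derivation:
Executing turtle program step by step:
Start: pos=(6,3), heading=270, pen down
REPEAT 5 [
  -- iteration 1/5 --
  RT 270: heading 270 -> 0
  BK 15: (6,3) -> (-9,3) [heading=0, draw]
  -- iteration 2/5 --
  RT 270: heading 0 -> 90
  BK 15: (-9,3) -> (-9,-12) [heading=90, draw]
  -- iteration 3/5 --
  RT 270: heading 90 -> 180
  BK 15: (-9,-12) -> (6,-12) [heading=180, draw]
  -- iteration 4/5 --
  RT 270: heading 180 -> 270
  BK 15: (6,-12) -> (6,3) [heading=270, draw]
  -- iteration 5/5 --
  RT 270: heading 270 -> 0
  BK 15: (6,3) -> (-9,3) [heading=0, draw]
]
FD 7: (-9,3) -> (-2,3) [heading=0, draw]
Final: pos=(-2,3), heading=0, 6 segment(s) drawn

Segment endpoints: x in {-9, -9, -9, -2, 6, 6, 6}, y in {-12, -12, 3, 3, 3, 3}
xmin=-9, ymin=-12, xmax=6, ymax=3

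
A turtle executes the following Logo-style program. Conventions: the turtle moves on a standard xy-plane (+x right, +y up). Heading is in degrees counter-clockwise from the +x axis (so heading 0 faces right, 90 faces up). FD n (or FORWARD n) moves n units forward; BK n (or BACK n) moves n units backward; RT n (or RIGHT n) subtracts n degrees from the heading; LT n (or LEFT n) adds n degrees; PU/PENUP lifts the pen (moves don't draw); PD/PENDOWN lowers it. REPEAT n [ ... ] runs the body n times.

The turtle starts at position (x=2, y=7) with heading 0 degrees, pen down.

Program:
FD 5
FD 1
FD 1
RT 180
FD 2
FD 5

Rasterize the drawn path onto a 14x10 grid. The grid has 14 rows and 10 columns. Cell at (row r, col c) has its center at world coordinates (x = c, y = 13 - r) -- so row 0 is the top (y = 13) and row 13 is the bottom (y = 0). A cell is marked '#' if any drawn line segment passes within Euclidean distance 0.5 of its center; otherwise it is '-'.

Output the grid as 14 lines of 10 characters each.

Segment 0: (2,7) -> (7,7)
Segment 1: (7,7) -> (8,7)
Segment 2: (8,7) -> (9,7)
Segment 3: (9,7) -> (7,7)
Segment 4: (7,7) -> (2,7)

Answer: ----------
----------
----------
----------
----------
----------
--########
----------
----------
----------
----------
----------
----------
----------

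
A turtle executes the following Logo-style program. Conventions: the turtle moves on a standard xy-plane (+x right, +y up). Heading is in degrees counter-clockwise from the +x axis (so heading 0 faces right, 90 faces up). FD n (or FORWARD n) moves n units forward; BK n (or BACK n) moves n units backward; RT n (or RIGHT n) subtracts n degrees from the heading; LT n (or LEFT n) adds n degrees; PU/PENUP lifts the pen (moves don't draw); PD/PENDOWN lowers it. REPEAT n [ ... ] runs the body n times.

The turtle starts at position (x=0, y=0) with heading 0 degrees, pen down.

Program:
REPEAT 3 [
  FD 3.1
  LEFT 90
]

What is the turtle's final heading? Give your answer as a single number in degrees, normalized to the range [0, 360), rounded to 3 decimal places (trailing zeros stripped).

Executing turtle program step by step:
Start: pos=(0,0), heading=0, pen down
REPEAT 3 [
  -- iteration 1/3 --
  FD 3.1: (0,0) -> (3.1,0) [heading=0, draw]
  LT 90: heading 0 -> 90
  -- iteration 2/3 --
  FD 3.1: (3.1,0) -> (3.1,3.1) [heading=90, draw]
  LT 90: heading 90 -> 180
  -- iteration 3/3 --
  FD 3.1: (3.1,3.1) -> (0,3.1) [heading=180, draw]
  LT 90: heading 180 -> 270
]
Final: pos=(0,3.1), heading=270, 3 segment(s) drawn

Answer: 270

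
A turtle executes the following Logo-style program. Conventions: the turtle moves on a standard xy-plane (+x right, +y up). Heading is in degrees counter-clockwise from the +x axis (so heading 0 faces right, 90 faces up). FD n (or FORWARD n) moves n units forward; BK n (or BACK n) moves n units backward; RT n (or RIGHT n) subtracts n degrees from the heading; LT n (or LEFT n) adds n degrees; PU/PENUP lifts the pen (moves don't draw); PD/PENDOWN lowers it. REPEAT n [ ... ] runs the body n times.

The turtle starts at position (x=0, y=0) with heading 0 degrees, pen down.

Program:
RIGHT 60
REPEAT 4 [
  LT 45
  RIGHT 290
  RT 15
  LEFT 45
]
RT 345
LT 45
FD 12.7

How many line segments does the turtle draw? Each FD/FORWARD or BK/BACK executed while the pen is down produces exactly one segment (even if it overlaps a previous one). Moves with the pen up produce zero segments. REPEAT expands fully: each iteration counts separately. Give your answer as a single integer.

Answer: 1

Derivation:
Executing turtle program step by step:
Start: pos=(0,0), heading=0, pen down
RT 60: heading 0 -> 300
REPEAT 4 [
  -- iteration 1/4 --
  LT 45: heading 300 -> 345
  RT 290: heading 345 -> 55
  RT 15: heading 55 -> 40
  LT 45: heading 40 -> 85
  -- iteration 2/4 --
  LT 45: heading 85 -> 130
  RT 290: heading 130 -> 200
  RT 15: heading 200 -> 185
  LT 45: heading 185 -> 230
  -- iteration 3/4 --
  LT 45: heading 230 -> 275
  RT 290: heading 275 -> 345
  RT 15: heading 345 -> 330
  LT 45: heading 330 -> 15
  -- iteration 4/4 --
  LT 45: heading 15 -> 60
  RT 290: heading 60 -> 130
  RT 15: heading 130 -> 115
  LT 45: heading 115 -> 160
]
RT 345: heading 160 -> 175
LT 45: heading 175 -> 220
FD 12.7: (0,0) -> (-9.729,-8.163) [heading=220, draw]
Final: pos=(-9.729,-8.163), heading=220, 1 segment(s) drawn
Segments drawn: 1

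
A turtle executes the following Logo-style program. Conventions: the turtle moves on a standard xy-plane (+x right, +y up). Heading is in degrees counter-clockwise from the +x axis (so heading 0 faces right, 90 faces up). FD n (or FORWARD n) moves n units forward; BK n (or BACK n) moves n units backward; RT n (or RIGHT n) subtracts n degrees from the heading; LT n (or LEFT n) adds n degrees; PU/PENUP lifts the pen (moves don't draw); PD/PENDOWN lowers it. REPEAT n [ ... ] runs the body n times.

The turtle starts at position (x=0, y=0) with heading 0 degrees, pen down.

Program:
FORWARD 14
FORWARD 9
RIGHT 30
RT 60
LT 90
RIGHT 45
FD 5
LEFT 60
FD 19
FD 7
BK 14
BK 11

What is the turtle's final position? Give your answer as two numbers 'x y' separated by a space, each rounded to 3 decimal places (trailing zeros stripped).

Executing turtle program step by step:
Start: pos=(0,0), heading=0, pen down
FD 14: (0,0) -> (14,0) [heading=0, draw]
FD 9: (14,0) -> (23,0) [heading=0, draw]
RT 30: heading 0 -> 330
RT 60: heading 330 -> 270
LT 90: heading 270 -> 0
RT 45: heading 0 -> 315
FD 5: (23,0) -> (26.536,-3.536) [heading=315, draw]
LT 60: heading 315 -> 15
FD 19: (26.536,-3.536) -> (44.888,1.382) [heading=15, draw]
FD 7: (44.888,1.382) -> (51.65,3.194) [heading=15, draw]
BK 14: (51.65,3.194) -> (38.127,-0.43) [heading=15, draw]
BK 11: (38.127,-0.43) -> (27.501,-3.277) [heading=15, draw]
Final: pos=(27.501,-3.277), heading=15, 7 segment(s) drawn

Answer: 27.501 -3.277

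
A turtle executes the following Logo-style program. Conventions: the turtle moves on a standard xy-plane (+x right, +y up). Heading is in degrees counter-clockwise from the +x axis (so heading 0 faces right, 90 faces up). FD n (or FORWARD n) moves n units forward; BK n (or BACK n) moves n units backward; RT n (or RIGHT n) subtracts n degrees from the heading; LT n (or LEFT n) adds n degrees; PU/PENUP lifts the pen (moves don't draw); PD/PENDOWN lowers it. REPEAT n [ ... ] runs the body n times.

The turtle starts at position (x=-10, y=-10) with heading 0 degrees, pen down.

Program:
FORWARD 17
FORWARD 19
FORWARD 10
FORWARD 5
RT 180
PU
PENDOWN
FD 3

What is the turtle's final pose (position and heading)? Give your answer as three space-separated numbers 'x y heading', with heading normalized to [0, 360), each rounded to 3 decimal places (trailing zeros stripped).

Answer: 38 -10 180

Derivation:
Executing turtle program step by step:
Start: pos=(-10,-10), heading=0, pen down
FD 17: (-10,-10) -> (7,-10) [heading=0, draw]
FD 19: (7,-10) -> (26,-10) [heading=0, draw]
FD 10: (26,-10) -> (36,-10) [heading=0, draw]
FD 5: (36,-10) -> (41,-10) [heading=0, draw]
RT 180: heading 0 -> 180
PU: pen up
PD: pen down
FD 3: (41,-10) -> (38,-10) [heading=180, draw]
Final: pos=(38,-10), heading=180, 5 segment(s) drawn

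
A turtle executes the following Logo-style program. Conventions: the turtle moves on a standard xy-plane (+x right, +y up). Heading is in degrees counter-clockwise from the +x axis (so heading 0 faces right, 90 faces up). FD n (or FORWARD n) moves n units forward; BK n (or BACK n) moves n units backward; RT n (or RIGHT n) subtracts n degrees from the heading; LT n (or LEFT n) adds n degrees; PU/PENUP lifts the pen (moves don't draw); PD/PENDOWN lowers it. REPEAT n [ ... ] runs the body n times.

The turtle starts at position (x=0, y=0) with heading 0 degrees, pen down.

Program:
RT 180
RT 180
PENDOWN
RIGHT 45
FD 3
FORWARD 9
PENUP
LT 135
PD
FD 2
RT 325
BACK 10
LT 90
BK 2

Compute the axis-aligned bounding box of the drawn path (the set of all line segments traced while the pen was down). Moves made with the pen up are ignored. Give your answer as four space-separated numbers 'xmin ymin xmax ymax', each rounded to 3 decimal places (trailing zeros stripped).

Answer: 0 -14.677 15.859 0

Derivation:
Executing turtle program step by step:
Start: pos=(0,0), heading=0, pen down
RT 180: heading 0 -> 180
RT 180: heading 180 -> 0
PD: pen down
RT 45: heading 0 -> 315
FD 3: (0,0) -> (2.121,-2.121) [heading=315, draw]
FD 9: (2.121,-2.121) -> (8.485,-8.485) [heading=315, draw]
PU: pen up
LT 135: heading 315 -> 90
PD: pen down
FD 2: (8.485,-8.485) -> (8.485,-6.485) [heading=90, draw]
RT 325: heading 90 -> 125
BK 10: (8.485,-6.485) -> (14.221,-14.677) [heading=125, draw]
LT 90: heading 125 -> 215
BK 2: (14.221,-14.677) -> (15.859,-13.53) [heading=215, draw]
Final: pos=(15.859,-13.53), heading=215, 5 segment(s) drawn

Segment endpoints: x in {0, 2.121, 8.485, 14.221, 15.859}, y in {-14.677, -13.53, -8.485, -6.485, -2.121, 0}
xmin=0, ymin=-14.677, xmax=15.859, ymax=0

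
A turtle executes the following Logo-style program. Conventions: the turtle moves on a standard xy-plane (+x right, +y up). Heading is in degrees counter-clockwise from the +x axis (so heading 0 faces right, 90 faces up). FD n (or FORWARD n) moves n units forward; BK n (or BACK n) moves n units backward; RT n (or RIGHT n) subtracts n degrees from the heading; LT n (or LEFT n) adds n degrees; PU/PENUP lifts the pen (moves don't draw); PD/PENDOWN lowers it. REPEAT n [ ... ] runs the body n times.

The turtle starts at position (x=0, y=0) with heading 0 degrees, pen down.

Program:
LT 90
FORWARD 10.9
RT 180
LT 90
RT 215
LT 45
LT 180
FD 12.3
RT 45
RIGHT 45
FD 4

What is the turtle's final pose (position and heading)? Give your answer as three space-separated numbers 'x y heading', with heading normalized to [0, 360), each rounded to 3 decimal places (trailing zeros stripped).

Executing turtle program step by step:
Start: pos=(0,0), heading=0, pen down
LT 90: heading 0 -> 90
FD 10.9: (0,0) -> (0,10.9) [heading=90, draw]
RT 180: heading 90 -> 270
LT 90: heading 270 -> 0
RT 215: heading 0 -> 145
LT 45: heading 145 -> 190
LT 180: heading 190 -> 10
FD 12.3: (0,10.9) -> (12.113,13.036) [heading=10, draw]
RT 45: heading 10 -> 325
RT 45: heading 325 -> 280
FD 4: (12.113,13.036) -> (12.808,9.097) [heading=280, draw]
Final: pos=(12.808,9.097), heading=280, 3 segment(s) drawn

Answer: 12.808 9.097 280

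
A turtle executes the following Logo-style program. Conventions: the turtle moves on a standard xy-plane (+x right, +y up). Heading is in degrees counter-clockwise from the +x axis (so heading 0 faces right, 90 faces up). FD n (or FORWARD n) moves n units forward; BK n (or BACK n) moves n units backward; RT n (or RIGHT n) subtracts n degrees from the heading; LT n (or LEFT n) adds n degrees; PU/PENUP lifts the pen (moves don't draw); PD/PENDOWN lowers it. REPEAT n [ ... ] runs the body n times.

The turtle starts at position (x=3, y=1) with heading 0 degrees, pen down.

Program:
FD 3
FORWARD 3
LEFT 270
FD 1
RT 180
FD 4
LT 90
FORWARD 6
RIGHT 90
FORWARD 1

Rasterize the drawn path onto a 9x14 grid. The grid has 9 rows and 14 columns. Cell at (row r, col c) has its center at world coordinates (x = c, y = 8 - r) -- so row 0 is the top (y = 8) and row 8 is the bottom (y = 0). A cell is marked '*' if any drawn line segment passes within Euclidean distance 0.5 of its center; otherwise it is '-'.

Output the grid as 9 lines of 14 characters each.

Segment 0: (3,1) -> (6,1)
Segment 1: (6,1) -> (9,1)
Segment 2: (9,1) -> (9,0)
Segment 3: (9,0) -> (9,4)
Segment 4: (9,4) -> (3,4)
Segment 5: (3,4) -> (3,5)

Answer: --------------
--------------
--------------
---*----------
---*******----
---------*----
---------*----
---*******----
---------*----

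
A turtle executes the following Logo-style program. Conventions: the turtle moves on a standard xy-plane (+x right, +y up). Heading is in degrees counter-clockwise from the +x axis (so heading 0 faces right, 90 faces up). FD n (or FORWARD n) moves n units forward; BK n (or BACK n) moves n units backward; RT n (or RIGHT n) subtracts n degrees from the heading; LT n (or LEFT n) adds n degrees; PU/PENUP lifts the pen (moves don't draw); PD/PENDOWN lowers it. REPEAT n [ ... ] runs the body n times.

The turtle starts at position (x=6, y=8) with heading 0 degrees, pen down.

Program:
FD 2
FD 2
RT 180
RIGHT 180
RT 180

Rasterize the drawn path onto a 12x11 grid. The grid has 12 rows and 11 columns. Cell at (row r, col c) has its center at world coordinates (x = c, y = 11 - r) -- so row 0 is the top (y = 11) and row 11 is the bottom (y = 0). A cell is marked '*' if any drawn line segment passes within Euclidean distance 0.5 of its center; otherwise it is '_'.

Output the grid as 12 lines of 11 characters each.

Answer: ___________
___________
___________
______*****
___________
___________
___________
___________
___________
___________
___________
___________

Derivation:
Segment 0: (6,8) -> (8,8)
Segment 1: (8,8) -> (10,8)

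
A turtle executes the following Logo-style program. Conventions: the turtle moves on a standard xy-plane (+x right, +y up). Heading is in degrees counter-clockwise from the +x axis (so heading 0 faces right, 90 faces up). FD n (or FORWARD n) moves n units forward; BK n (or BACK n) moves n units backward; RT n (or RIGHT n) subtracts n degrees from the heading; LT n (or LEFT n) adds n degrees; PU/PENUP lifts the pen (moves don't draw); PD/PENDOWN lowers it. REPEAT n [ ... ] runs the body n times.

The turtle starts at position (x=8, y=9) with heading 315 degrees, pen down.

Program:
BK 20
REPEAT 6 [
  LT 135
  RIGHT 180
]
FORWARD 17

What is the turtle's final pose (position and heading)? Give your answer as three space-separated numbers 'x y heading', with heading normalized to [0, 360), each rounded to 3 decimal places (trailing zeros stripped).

Executing turtle program step by step:
Start: pos=(8,9), heading=315, pen down
BK 20: (8,9) -> (-6.142,23.142) [heading=315, draw]
REPEAT 6 [
  -- iteration 1/6 --
  LT 135: heading 315 -> 90
  RT 180: heading 90 -> 270
  -- iteration 2/6 --
  LT 135: heading 270 -> 45
  RT 180: heading 45 -> 225
  -- iteration 3/6 --
  LT 135: heading 225 -> 0
  RT 180: heading 0 -> 180
  -- iteration 4/6 --
  LT 135: heading 180 -> 315
  RT 180: heading 315 -> 135
  -- iteration 5/6 --
  LT 135: heading 135 -> 270
  RT 180: heading 270 -> 90
  -- iteration 6/6 --
  LT 135: heading 90 -> 225
  RT 180: heading 225 -> 45
]
FD 17: (-6.142,23.142) -> (5.879,35.163) [heading=45, draw]
Final: pos=(5.879,35.163), heading=45, 2 segment(s) drawn

Answer: 5.879 35.163 45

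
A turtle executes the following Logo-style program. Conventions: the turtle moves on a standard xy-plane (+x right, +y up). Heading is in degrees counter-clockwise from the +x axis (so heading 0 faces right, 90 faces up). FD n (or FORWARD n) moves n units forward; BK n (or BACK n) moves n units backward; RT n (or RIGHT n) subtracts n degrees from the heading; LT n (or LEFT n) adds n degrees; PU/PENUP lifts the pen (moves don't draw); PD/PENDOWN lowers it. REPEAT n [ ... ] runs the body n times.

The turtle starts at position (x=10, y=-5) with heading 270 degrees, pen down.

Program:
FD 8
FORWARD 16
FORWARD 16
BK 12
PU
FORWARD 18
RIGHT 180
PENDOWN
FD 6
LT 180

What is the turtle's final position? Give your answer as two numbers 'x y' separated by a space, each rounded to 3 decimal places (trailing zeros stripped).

Answer: 10 -45

Derivation:
Executing turtle program step by step:
Start: pos=(10,-5), heading=270, pen down
FD 8: (10,-5) -> (10,-13) [heading=270, draw]
FD 16: (10,-13) -> (10,-29) [heading=270, draw]
FD 16: (10,-29) -> (10,-45) [heading=270, draw]
BK 12: (10,-45) -> (10,-33) [heading=270, draw]
PU: pen up
FD 18: (10,-33) -> (10,-51) [heading=270, move]
RT 180: heading 270 -> 90
PD: pen down
FD 6: (10,-51) -> (10,-45) [heading=90, draw]
LT 180: heading 90 -> 270
Final: pos=(10,-45), heading=270, 5 segment(s) drawn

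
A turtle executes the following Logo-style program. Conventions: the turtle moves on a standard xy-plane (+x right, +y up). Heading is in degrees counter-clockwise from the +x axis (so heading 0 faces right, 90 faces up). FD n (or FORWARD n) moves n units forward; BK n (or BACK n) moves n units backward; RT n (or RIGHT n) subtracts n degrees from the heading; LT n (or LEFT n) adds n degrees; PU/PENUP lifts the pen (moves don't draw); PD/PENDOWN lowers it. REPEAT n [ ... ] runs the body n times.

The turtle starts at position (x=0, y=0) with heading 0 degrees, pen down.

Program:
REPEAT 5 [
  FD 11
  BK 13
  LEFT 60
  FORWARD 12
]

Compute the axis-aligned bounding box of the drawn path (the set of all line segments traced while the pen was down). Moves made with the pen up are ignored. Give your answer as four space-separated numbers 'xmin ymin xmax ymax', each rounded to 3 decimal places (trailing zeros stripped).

Answer: -25 -2.598 11 28.579

Derivation:
Executing turtle program step by step:
Start: pos=(0,0), heading=0, pen down
REPEAT 5 [
  -- iteration 1/5 --
  FD 11: (0,0) -> (11,0) [heading=0, draw]
  BK 13: (11,0) -> (-2,0) [heading=0, draw]
  LT 60: heading 0 -> 60
  FD 12: (-2,0) -> (4,10.392) [heading=60, draw]
  -- iteration 2/5 --
  FD 11: (4,10.392) -> (9.5,19.919) [heading=60, draw]
  BK 13: (9.5,19.919) -> (3,8.66) [heading=60, draw]
  LT 60: heading 60 -> 120
  FD 12: (3,8.66) -> (-3,19.053) [heading=120, draw]
  -- iteration 3/5 --
  FD 11: (-3,19.053) -> (-8.5,28.579) [heading=120, draw]
  BK 13: (-8.5,28.579) -> (-2,17.321) [heading=120, draw]
  LT 60: heading 120 -> 180
  FD 12: (-2,17.321) -> (-14,17.321) [heading=180, draw]
  -- iteration 4/5 --
  FD 11: (-14,17.321) -> (-25,17.321) [heading=180, draw]
  BK 13: (-25,17.321) -> (-12,17.321) [heading=180, draw]
  LT 60: heading 180 -> 240
  FD 12: (-12,17.321) -> (-18,6.928) [heading=240, draw]
  -- iteration 5/5 --
  FD 11: (-18,6.928) -> (-23.5,-2.598) [heading=240, draw]
  BK 13: (-23.5,-2.598) -> (-17,8.66) [heading=240, draw]
  LT 60: heading 240 -> 300
  FD 12: (-17,8.66) -> (-11,-1.732) [heading=300, draw]
]
Final: pos=(-11,-1.732), heading=300, 15 segment(s) drawn

Segment endpoints: x in {-25, -23.5, -18, -17, -14, -12, -11, -8.5, -3, -2, -2, 0, 3, 4, 9.5, 11}, y in {-2.598, -1.732, 0, 6.928, 8.66, 10.392, 17.321, 19.053, 19.919, 28.579}
xmin=-25, ymin=-2.598, xmax=11, ymax=28.579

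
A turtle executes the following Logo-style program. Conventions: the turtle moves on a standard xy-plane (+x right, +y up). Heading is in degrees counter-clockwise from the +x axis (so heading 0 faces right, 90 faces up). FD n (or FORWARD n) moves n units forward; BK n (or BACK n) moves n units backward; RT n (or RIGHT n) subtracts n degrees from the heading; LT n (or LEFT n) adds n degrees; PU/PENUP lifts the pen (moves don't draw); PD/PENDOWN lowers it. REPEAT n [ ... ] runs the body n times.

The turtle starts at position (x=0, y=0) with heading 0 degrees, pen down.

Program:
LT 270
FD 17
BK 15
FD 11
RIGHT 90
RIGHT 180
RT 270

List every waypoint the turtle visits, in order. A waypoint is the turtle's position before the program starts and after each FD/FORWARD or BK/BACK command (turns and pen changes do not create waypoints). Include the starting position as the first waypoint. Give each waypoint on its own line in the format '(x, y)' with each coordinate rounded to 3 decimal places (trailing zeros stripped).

Executing turtle program step by step:
Start: pos=(0,0), heading=0, pen down
LT 270: heading 0 -> 270
FD 17: (0,0) -> (0,-17) [heading=270, draw]
BK 15: (0,-17) -> (0,-2) [heading=270, draw]
FD 11: (0,-2) -> (0,-13) [heading=270, draw]
RT 90: heading 270 -> 180
RT 180: heading 180 -> 0
RT 270: heading 0 -> 90
Final: pos=(0,-13), heading=90, 3 segment(s) drawn
Waypoints (4 total):
(0, 0)
(0, -17)
(0, -2)
(0, -13)

Answer: (0, 0)
(0, -17)
(0, -2)
(0, -13)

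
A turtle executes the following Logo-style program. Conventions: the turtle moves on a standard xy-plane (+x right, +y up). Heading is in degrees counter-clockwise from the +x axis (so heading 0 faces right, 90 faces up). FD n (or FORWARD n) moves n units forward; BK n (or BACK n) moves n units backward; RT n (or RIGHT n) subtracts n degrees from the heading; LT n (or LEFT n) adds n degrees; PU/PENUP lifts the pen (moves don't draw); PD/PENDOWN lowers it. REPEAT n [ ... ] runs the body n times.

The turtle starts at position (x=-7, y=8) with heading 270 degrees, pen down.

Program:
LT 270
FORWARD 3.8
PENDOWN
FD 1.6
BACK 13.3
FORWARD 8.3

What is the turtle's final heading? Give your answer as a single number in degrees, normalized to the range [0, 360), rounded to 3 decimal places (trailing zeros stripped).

Answer: 180

Derivation:
Executing turtle program step by step:
Start: pos=(-7,8), heading=270, pen down
LT 270: heading 270 -> 180
FD 3.8: (-7,8) -> (-10.8,8) [heading=180, draw]
PD: pen down
FD 1.6: (-10.8,8) -> (-12.4,8) [heading=180, draw]
BK 13.3: (-12.4,8) -> (0.9,8) [heading=180, draw]
FD 8.3: (0.9,8) -> (-7.4,8) [heading=180, draw]
Final: pos=(-7.4,8), heading=180, 4 segment(s) drawn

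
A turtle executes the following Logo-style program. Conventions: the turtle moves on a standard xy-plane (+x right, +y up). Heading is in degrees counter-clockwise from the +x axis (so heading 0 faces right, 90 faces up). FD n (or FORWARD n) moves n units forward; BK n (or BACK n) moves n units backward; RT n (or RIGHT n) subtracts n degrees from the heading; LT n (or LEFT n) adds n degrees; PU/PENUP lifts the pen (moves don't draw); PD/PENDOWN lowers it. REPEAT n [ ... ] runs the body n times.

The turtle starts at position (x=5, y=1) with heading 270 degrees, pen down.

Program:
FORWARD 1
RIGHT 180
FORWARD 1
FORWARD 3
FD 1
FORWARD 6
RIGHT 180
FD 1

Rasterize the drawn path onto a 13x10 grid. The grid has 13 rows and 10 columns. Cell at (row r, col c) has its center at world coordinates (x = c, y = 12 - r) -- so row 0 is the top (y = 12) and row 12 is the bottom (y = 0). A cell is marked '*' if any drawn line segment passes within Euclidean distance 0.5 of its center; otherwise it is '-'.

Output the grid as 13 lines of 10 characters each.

Answer: ----------
-----*----
-----*----
-----*----
-----*----
-----*----
-----*----
-----*----
-----*----
-----*----
-----*----
-----*----
-----*----

Derivation:
Segment 0: (5,1) -> (5,0)
Segment 1: (5,0) -> (5,1)
Segment 2: (5,1) -> (5,4)
Segment 3: (5,4) -> (5,5)
Segment 4: (5,5) -> (5,11)
Segment 5: (5,11) -> (5,10)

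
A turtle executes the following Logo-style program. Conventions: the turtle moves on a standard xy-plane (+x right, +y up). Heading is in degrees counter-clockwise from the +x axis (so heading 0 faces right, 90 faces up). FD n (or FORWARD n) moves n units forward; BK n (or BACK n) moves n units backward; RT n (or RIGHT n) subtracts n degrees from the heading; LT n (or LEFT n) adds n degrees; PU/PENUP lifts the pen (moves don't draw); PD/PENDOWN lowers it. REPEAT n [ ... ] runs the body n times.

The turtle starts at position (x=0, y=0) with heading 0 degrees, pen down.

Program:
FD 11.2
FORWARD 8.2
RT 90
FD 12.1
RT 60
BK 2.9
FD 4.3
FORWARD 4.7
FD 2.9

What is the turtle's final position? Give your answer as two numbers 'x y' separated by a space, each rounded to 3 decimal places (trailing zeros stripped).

Answer: 11.606 -16.6

Derivation:
Executing turtle program step by step:
Start: pos=(0,0), heading=0, pen down
FD 11.2: (0,0) -> (11.2,0) [heading=0, draw]
FD 8.2: (11.2,0) -> (19.4,0) [heading=0, draw]
RT 90: heading 0 -> 270
FD 12.1: (19.4,0) -> (19.4,-12.1) [heading=270, draw]
RT 60: heading 270 -> 210
BK 2.9: (19.4,-12.1) -> (21.911,-10.65) [heading=210, draw]
FD 4.3: (21.911,-10.65) -> (18.188,-12.8) [heading=210, draw]
FD 4.7: (18.188,-12.8) -> (14.117,-15.15) [heading=210, draw]
FD 2.9: (14.117,-15.15) -> (11.606,-16.6) [heading=210, draw]
Final: pos=(11.606,-16.6), heading=210, 7 segment(s) drawn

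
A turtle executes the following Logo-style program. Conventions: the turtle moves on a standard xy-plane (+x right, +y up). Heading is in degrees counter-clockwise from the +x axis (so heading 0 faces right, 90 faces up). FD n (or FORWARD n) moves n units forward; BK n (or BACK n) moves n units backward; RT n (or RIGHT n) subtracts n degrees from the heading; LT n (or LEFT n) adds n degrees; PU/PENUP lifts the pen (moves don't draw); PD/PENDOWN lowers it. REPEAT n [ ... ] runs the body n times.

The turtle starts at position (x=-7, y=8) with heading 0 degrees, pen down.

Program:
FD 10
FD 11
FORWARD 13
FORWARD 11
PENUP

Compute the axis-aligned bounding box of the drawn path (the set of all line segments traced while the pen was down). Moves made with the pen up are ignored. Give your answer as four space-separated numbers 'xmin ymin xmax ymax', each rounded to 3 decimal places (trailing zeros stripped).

Executing turtle program step by step:
Start: pos=(-7,8), heading=0, pen down
FD 10: (-7,8) -> (3,8) [heading=0, draw]
FD 11: (3,8) -> (14,8) [heading=0, draw]
FD 13: (14,8) -> (27,8) [heading=0, draw]
FD 11: (27,8) -> (38,8) [heading=0, draw]
PU: pen up
Final: pos=(38,8), heading=0, 4 segment(s) drawn

Segment endpoints: x in {-7, 3, 14, 27, 38}, y in {8}
xmin=-7, ymin=8, xmax=38, ymax=8

Answer: -7 8 38 8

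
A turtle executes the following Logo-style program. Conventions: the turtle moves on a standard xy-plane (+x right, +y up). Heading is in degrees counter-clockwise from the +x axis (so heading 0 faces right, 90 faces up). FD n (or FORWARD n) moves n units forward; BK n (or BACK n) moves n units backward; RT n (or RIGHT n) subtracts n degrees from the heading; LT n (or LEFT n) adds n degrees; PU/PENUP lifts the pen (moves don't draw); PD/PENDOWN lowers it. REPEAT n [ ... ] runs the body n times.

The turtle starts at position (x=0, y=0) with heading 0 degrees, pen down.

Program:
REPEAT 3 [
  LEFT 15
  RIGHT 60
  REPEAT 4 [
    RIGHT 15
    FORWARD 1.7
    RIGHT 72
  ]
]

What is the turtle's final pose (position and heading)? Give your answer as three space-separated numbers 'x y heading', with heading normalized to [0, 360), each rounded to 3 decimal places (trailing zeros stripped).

Executing turtle program step by step:
Start: pos=(0,0), heading=0, pen down
REPEAT 3 [
  -- iteration 1/3 --
  LT 15: heading 0 -> 15
  RT 60: heading 15 -> 315
  REPEAT 4 [
    -- iteration 1/4 --
    RT 15: heading 315 -> 300
    FD 1.7: (0,0) -> (0.85,-1.472) [heading=300, draw]
    RT 72: heading 300 -> 228
    -- iteration 2/4 --
    RT 15: heading 228 -> 213
    FD 1.7: (0.85,-1.472) -> (-0.576,-2.398) [heading=213, draw]
    RT 72: heading 213 -> 141
    -- iteration 3/4 --
    RT 15: heading 141 -> 126
    FD 1.7: (-0.576,-2.398) -> (-1.575,-1.023) [heading=126, draw]
    RT 72: heading 126 -> 54
    -- iteration 4/4 --
    RT 15: heading 54 -> 39
    FD 1.7: (-1.575,-1.023) -> (-0.254,0.047) [heading=39, draw]
    RT 72: heading 39 -> 327
  ]
  -- iteration 2/3 --
  LT 15: heading 327 -> 342
  RT 60: heading 342 -> 282
  REPEAT 4 [
    -- iteration 1/4 --
    RT 15: heading 282 -> 267
    FD 1.7: (-0.254,0.047) -> (-0.343,-1.651) [heading=267, draw]
    RT 72: heading 267 -> 195
    -- iteration 2/4 --
    RT 15: heading 195 -> 180
    FD 1.7: (-0.343,-1.651) -> (-2.043,-1.651) [heading=180, draw]
    RT 72: heading 180 -> 108
    -- iteration 3/4 --
    RT 15: heading 108 -> 93
    FD 1.7: (-2.043,-1.651) -> (-2.132,0.047) [heading=93, draw]
    RT 72: heading 93 -> 21
    -- iteration 4/4 --
    RT 15: heading 21 -> 6
    FD 1.7: (-2.132,0.047) -> (-0.441,0.225) [heading=6, draw]
    RT 72: heading 6 -> 294
  ]
  -- iteration 3/3 --
  LT 15: heading 294 -> 309
  RT 60: heading 309 -> 249
  REPEAT 4 [
    -- iteration 1/4 --
    RT 15: heading 249 -> 234
    FD 1.7: (-0.441,0.225) -> (-1.44,-1.151) [heading=234, draw]
    RT 72: heading 234 -> 162
    -- iteration 2/4 --
    RT 15: heading 162 -> 147
    FD 1.7: (-1.44,-1.151) -> (-2.866,-0.225) [heading=147, draw]
    RT 72: heading 147 -> 75
    -- iteration 3/4 --
    RT 15: heading 75 -> 60
    FD 1.7: (-2.866,-0.225) -> (-2.016,1.248) [heading=60, draw]
    RT 72: heading 60 -> 348
    -- iteration 4/4 --
    RT 15: heading 348 -> 333
    FD 1.7: (-2.016,1.248) -> (-0.501,0.476) [heading=333, draw]
    RT 72: heading 333 -> 261
  ]
]
Final: pos=(-0.501,0.476), heading=261, 12 segment(s) drawn

Answer: -0.501 0.476 261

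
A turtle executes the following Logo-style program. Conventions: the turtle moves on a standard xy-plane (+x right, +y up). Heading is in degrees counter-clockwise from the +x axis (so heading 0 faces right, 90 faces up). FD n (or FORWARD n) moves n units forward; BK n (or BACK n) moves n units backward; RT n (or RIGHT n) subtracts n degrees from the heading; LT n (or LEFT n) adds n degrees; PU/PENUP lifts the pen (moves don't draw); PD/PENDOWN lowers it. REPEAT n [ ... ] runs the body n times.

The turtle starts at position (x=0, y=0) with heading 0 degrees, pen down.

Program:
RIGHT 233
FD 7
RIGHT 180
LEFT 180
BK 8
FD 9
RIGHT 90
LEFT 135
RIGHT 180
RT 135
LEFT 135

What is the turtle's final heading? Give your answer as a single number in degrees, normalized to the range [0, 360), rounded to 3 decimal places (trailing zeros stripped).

Executing turtle program step by step:
Start: pos=(0,0), heading=0, pen down
RT 233: heading 0 -> 127
FD 7: (0,0) -> (-4.213,5.59) [heading=127, draw]
RT 180: heading 127 -> 307
LT 180: heading 307 -> 127
BK 8: (-4.213,5.59) -> (0.602,-0.799) [heading=127, draw]
FD 9: (0.602,-0.799) -> (-4.815,6.389) [heading=127, draw]
RT 90: heading 127 -> 37
LT 135: heading 37 -> 172
RT 180: heading 172 -> 352
RT 135: heading 352 -> 217
LT 135: heading 217 -> 352
Final: pos=(-4.815,6.389), heading=352, 3 segment(s) drawn

Answer: 352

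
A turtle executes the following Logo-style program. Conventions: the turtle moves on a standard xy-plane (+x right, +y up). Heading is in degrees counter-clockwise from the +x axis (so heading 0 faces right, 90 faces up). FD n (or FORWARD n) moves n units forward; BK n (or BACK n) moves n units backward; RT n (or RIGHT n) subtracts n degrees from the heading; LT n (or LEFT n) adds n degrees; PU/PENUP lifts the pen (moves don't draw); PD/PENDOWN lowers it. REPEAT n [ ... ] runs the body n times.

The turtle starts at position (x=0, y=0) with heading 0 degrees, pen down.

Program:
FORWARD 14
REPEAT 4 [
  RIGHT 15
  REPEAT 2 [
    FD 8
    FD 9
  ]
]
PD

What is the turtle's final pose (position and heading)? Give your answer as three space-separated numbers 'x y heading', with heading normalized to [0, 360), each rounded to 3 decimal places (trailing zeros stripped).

Executing turtle program step by step:
Start: pos=(0,0), heading=0, pen down
FD 14: (0,0) -> (14,0) [heading=0, draw]
REPEAT 4 [
  -- iteration 1/4 --
  RT 15: heading 0 -> 345
  REPEAT 2 [
    -- iteration 1/2 --
    FD 8: (14,0) -> (21.727,-2.071) [heading=345, draw]
    FD 9: (21.727,-2.071) -> (30.421,-4.4) [heading=345, draw]
    -- iteration 2/2 --
    FD 8: (30.421,-4.4) -> (38.148,-6.47) [heading=345, draw]
    FD 9: (38.148,-6.47) -> (46.841,-8.8) [heading=345, draw]
  ]
  -- iteration 2/4 --
  RT 15: heading 345 -> 330
  REPEAT 2 [
    -- iteration 1/2 --
    FD 8: (46.841,-8.8) -> (53.77,-12.8) [heading=330, draw]
    FD 9: (53.77,-12.8) -> (61.564,-17.3) [heading=330, draw]
    -- iteration 2/2 --
    FD 8: (61.564,-17.3) -> (68.492,-21.3) [heading=330, draw]
    FD 9: (68.492,-21.3) -> (76.286,-25.8) [heading=330, draw]
  ]
  -- iteration 3/4 --
  RT 15: heading 330 -> 315
  REPEAT 2 [
    -- iteration 1/2 --
    FD 8: (76.286,-25.8) -> (81.943,-31.457) [heading=315, draw]
    FD 9: (81.943,-31.457) -> (88.307,-37.821) [heading=315, draw]
    -- iteration 2/2 --
    FD 8: (88.307,-37.821) -> (93.964,-43.478) [heading=315, draw]
    FD 9: (93.964,-43.478) -> (100.328,-49.841) [heading=315, draw]
  ]
  -- iteration 4/4 --
  RT 15: heading 315 -> 300
  REPEAT 2 [
    -- iteration 1/2 --
    FD 8: (100.328,-49.841) -> (104.328,-56.77) [heading=300, draw]
    FD 9: (104.328,-56.77) -> (108.828,-64.564) [heading=300, draw]
    -- iteration 2/2 --
    FD 8: (108.828,-64.564) -> (112.828,-71.492) [heading=300, draw]
    FD 9: (112.828,-71.492) -> (117.328,-79.286) [heading=300, draw]
  ]
]
PD: pen down
Final: pos=(117.328,-79.286), heading=300, 17 segment(s) drawn

Answer: 117.328 -79.286 300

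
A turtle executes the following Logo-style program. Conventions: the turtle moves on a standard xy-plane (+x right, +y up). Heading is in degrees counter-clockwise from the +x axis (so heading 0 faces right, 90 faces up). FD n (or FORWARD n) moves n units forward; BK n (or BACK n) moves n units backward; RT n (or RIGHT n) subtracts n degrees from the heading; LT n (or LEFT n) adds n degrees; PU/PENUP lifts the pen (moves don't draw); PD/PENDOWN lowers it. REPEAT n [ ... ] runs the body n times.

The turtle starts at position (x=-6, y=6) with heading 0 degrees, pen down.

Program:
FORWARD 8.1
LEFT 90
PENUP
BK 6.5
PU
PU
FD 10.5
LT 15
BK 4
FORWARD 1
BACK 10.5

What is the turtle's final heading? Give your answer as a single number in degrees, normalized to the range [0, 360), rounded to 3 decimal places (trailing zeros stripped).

Executing turtle program step by step:
Start: pos=(-6,6), heading=0, pen down
FD 8.1: (-6,6) -> (2.1,6) [heading=0, draw]
LT 90: heading 0 -> 90
PU: pen up
BK 6.5: (2.1,6) -> (2.1,-0.5) [heading=90, move]
PU: pen up
PU: pen up
FD 10.5: (2.1,-0.5) -> (2.1,10) [heading=90, move]
LT 15: heading 90 -> 105
BK 4: (2.1,10) -> (3.135,6.136) [heading=105, move]
FD 1: (3.135,6.136) -> (2.876,7.102) [heading=105, move]
BK 10.5: (2.876,7.102) -> (5.594,-3.04) [heading=105, move]
Final: pos=(5.594,-3.04), heading=105, 1 segment(s) drawn

Answer: 105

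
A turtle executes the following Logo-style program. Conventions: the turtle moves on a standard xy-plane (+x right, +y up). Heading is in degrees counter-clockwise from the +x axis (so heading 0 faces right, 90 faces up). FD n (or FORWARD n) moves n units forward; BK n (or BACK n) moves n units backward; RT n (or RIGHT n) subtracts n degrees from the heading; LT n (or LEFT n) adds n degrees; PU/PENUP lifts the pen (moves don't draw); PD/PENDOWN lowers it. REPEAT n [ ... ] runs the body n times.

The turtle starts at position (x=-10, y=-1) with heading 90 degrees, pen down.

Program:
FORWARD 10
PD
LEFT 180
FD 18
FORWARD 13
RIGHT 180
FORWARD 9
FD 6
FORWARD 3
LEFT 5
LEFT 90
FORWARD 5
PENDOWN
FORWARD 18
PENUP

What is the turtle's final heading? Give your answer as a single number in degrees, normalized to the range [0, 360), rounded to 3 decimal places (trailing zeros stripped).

Executing turtle program step by step:
Start: pos=(-10,-1), heading=90, pen down
FD 10: (-10,-1) -> (-10,9) [heading=90, draw]
PD: pen down
LT 180: heading 90 -> 270
FD 18: (-10,9) -> (-10,-9) [heading=270, draw]
FD 13: (-10,-9) -> (-10,-22) [heading=270, draw]
RT 180: heading 270 -> 90
FD 9: (-10,-22) -> (-10,-13) [heading=90, draw]
FD 6: (-10,-13) -> (-10,-7) [heading=90, draw]
FD 3: (-10,-7) -> (-10,-4) [heading=90, draw]
LT 5: heading 90 -> 95
LT 90: heading 95 -> 185
FD 5: (-10,-4) -> (-14.981,-4.436) [heading=185, draw]
PD: pen down
FD 18: (-14.981,-4.436) -> (-32.912,-6.005) [heading=185, draw]
PU: pen up
Final: pos=(-32.912,-6.005), heading=185, 8 segment(s) drawn

Answer: 185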